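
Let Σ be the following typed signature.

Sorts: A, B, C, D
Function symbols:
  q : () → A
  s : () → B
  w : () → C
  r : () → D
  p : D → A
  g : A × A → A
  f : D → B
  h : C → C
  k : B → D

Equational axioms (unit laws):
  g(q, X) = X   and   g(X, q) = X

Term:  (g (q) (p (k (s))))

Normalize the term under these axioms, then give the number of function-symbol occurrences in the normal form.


size = 3

1. (g (q) (p (k (s))))  →  (p (k (s)))
normal form: (p (k (s)))


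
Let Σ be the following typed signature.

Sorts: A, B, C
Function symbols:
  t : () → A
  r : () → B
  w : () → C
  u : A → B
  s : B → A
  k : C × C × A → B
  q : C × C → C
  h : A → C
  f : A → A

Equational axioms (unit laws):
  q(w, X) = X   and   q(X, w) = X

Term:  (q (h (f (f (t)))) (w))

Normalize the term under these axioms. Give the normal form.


normal form = (h (f (f (t))))

1. (q (h (f (f (t)))) (w))  →  (h (f (f (t))))


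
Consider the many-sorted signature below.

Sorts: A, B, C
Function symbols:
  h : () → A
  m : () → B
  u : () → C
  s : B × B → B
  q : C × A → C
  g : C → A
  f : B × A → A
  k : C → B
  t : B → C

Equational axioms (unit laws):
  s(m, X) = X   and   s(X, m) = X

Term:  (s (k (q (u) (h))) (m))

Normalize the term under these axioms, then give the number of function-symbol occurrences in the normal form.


size = 4

1. (s (k (q (u) (h))) (m))  →  (k (q (u) (h)))
normal form: (k (q (u) (h)))


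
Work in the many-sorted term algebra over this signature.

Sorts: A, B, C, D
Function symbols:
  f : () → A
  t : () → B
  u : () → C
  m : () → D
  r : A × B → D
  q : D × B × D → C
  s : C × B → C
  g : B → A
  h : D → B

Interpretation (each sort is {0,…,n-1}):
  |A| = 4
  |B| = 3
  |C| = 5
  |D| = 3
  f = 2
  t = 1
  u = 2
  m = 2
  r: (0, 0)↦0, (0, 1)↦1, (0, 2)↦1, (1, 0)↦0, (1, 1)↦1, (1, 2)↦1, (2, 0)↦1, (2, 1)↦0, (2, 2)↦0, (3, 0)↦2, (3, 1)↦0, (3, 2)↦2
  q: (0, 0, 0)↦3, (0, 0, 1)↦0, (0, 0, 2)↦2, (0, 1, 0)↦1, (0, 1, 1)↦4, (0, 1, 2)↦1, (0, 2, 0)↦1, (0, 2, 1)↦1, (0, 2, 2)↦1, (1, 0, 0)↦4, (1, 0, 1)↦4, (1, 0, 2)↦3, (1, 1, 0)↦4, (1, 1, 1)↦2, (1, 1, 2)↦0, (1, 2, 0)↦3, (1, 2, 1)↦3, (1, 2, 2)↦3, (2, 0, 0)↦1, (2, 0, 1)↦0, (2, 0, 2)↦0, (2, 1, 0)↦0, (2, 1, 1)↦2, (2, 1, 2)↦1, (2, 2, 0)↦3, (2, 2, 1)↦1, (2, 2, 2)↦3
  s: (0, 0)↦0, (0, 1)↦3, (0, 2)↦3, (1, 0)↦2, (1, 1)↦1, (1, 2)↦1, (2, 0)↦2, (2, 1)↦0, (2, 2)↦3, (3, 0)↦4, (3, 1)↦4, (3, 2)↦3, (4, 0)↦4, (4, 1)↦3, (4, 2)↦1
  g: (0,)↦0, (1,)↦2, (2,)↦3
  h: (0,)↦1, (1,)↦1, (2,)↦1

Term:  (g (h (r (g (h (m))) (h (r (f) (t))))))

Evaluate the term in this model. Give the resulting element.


value = 2

  m = 2
  (h (m)) = h(2,) = 1
  (g (h (m))) = g(1,) = 2
  f = 2
  t = 1
  (r (f) (t)) = r(2, 1) = 0
  (h (r (f) (t))) = h(0,) = 1
  (r (g (h (m))) (h (r (f) (t)))) = r(2, 1) = 0
  (h (r (g (h (m))) (h (r (f) (t))))) = h(0,) = 1
  (g (h (r (g (h (m))) (h (r (f) (t)))))) = g(1,) = 2


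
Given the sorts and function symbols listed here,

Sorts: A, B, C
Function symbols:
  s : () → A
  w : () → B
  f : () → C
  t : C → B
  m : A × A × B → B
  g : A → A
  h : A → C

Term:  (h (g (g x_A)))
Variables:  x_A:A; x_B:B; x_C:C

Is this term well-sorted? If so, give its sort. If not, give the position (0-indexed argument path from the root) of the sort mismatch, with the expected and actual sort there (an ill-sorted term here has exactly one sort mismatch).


      x_A : A
    (g x_A) : A
  (g (g x_A)) : A
(h (g (g x_A))) : C

well-sorted; sort = C


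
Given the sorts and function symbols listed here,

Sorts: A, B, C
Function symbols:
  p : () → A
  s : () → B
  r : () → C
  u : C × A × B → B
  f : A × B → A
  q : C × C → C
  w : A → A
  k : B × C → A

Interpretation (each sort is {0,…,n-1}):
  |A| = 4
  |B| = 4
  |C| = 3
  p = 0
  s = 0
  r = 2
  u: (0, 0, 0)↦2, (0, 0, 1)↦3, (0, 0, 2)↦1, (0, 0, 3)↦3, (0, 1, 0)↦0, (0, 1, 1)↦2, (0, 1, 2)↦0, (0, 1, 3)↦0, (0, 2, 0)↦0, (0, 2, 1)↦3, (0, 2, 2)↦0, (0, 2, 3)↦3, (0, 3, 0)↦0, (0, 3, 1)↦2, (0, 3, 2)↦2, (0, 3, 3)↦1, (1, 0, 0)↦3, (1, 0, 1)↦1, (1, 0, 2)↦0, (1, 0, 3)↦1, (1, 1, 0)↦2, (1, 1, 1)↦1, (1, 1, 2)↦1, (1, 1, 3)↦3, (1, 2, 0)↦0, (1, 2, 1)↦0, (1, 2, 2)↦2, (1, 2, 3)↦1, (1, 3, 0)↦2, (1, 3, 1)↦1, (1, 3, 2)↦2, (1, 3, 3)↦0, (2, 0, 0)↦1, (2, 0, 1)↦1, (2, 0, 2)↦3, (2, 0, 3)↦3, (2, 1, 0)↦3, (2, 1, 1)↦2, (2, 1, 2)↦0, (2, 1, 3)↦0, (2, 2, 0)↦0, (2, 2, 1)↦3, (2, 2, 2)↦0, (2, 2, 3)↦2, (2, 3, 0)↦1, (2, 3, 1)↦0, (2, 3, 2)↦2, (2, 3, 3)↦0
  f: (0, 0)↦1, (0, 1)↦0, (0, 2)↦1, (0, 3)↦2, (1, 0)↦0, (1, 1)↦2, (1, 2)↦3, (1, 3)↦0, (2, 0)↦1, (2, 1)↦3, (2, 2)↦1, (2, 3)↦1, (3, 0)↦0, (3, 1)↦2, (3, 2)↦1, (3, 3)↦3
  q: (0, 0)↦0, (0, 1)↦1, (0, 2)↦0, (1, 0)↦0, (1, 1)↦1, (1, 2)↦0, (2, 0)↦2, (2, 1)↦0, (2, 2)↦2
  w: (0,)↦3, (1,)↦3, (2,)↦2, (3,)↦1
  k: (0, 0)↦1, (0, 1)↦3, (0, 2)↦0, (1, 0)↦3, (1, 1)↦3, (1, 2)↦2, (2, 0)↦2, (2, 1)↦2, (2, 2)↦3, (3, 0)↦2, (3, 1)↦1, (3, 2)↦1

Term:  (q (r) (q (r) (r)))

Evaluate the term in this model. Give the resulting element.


value = 2

  r = 2
  r = 2
  r = 2
  (q (r) (r)) = q(2, 2) = 2
  (q (r) (q (r) (r))) = q(2, 2) = 2


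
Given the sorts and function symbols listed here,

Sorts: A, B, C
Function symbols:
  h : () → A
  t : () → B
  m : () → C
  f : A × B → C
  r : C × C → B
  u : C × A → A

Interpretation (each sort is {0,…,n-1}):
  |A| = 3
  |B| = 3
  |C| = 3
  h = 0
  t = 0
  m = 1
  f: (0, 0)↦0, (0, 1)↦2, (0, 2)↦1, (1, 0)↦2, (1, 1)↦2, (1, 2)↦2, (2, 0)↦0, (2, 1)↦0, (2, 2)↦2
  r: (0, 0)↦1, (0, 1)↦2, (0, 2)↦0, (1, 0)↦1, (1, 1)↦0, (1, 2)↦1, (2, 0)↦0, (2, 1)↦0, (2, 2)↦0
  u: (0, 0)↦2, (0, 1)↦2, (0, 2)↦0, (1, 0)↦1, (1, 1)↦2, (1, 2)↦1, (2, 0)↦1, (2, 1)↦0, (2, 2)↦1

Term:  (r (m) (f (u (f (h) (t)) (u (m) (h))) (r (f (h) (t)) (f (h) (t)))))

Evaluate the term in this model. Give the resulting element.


  m = 1
  h = 0
  t = 0
  (f (h) (t)) = f(0, 0) = 0
  m = 1
  h = 0
  (u (m) (h)) = u(1, 0) = 1
  (u (f (h) (t)) (u (m) (h))) = u(0, 1) = 2
  h = 0
  t = 0
  (f (h) (t)) = f(0, 0) = 0
  h = 0
  t = 0
  (f (h) (t)) = f(0, 0) = 0
  (r (f (h) (t)) (f (h) (t))) = r(0, 0) = 1
  (f (u (f (h) (t)) (u (m) (h))) (r (f (h) (t)) (f (h) (t)))) = f(2, 1) = 0
  (r (m) (f (u (f (h) (t)) (u (m) (h))) (r (f (h) (t)) (f (h) (t))))) = r(1, 0) = 1

value = 1


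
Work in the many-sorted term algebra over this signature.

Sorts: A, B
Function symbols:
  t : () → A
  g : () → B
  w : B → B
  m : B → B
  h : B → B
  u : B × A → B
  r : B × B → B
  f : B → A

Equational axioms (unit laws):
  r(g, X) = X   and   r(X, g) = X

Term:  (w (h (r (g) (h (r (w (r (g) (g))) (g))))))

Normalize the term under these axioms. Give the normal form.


normal form = (w (h (h (w (g)))))

1. (w (h (r (g) (h (r (w (r (g) (g))) (g))))))  →  (w (h (h (r (w (r (g) (g))) (g)))))
2. (w (h (h (r (w (r (g) (g))) (g)))))  →  (w (h (h (w (r (g) (g))))))
3. (w (h (h (w (r (g) (g))))))  →  (w (h (h (w (g)))))


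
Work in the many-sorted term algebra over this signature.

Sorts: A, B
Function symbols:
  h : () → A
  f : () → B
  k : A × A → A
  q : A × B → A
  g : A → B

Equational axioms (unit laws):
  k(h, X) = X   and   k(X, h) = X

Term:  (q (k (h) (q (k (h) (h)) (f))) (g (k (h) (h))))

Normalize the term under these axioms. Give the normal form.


1. (q (k (h) (q (k (h) (h)) (f))) (g (k (h) (h))))  →  (q (q (k (h) (h)) (f)) (g (k (h) (h))))
2. (q (q (k (h) (h)) (f)) (g (k (h) (h))))  →  (q (q (h) (f)) (g (k (h) (h))))
3. (q (q (h) (f)) (g (k (h) (h))))  →  (q (q (h) (f)) (g (h)))

normal form = (q (q (h) (f)) (g (h)))


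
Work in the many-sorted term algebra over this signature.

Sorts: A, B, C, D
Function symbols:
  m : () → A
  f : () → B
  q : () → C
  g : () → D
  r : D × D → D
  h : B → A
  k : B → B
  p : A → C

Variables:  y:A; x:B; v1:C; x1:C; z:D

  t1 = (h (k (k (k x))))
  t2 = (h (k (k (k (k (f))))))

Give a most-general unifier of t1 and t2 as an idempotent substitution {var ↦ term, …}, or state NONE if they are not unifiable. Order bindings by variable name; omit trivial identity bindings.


{x ↦ (k (f))}


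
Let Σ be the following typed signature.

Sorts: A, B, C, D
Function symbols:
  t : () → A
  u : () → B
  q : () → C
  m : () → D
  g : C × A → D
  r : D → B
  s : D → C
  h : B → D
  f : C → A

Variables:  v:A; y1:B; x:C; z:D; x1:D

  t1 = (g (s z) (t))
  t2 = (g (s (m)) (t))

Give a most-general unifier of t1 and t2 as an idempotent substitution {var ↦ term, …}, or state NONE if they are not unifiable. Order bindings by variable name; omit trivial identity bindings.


{z ↦ (m)}


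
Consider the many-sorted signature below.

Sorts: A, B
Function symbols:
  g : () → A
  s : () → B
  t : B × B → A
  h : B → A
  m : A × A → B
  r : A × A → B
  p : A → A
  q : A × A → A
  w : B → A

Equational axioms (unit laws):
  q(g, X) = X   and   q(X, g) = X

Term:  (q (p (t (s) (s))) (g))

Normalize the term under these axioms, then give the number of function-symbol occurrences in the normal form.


size = 4

1. (q (p (t (s) (s))) (g))  →  (p (t (s) (s)))
normal form: (p (t (s) (s)))


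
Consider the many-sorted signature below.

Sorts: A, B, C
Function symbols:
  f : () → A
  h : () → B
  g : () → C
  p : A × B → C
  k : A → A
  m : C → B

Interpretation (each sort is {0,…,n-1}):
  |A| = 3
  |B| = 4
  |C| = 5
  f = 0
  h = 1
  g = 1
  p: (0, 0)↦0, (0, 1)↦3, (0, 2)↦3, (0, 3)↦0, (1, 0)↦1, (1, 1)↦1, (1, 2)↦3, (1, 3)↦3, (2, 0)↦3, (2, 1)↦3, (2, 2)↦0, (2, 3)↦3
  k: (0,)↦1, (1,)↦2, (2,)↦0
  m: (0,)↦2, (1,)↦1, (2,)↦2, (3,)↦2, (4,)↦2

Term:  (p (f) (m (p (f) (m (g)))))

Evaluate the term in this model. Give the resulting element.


  f = 0
  f = 0
  g = 1
  (m (g)) = m(1,) = 1
  (p (f) (m (g))) = p(0, 1) = 3
  (m (p (f) (m (g)))) = m(3,) = 2
  (p (f) (m (p (f) (m (g))))) = p(0, 2) = 3

value = 3


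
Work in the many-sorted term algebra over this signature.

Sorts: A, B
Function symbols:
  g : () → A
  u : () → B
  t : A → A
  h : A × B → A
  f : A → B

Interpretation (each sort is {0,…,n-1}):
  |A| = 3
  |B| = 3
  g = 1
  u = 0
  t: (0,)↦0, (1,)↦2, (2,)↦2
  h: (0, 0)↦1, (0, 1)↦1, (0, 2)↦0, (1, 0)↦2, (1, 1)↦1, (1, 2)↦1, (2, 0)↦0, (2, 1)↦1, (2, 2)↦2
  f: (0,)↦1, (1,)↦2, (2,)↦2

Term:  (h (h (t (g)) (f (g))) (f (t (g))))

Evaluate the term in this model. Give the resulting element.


value = 2

  g = 1
  (t (g)) = t(1,) = 2
  g = 1
  (f (g)) = f(1,) = 2
  (h (t (g)) (f (g))) = h(2, 2) = 2
  g = 1
  (t (g)) = t(1,) = 2
  (f (t (g))) = f(2,) = 2
  (h (h (t (g)) (f (g))) (f (t (g)))) = h(2, 2) = 2


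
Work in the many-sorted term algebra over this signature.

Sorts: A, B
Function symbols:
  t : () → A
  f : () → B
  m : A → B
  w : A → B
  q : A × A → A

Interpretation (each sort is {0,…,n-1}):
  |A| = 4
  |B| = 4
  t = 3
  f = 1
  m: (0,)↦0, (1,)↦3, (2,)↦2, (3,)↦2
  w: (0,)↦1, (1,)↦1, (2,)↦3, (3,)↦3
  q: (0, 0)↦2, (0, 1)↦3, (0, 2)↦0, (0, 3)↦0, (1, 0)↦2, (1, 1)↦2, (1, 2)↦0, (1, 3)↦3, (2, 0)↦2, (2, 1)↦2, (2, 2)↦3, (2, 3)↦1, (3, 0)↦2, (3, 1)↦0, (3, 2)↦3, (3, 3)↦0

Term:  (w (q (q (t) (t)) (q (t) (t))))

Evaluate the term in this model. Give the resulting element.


  t = 3
  t = 3
  (q (t) (t)) = q(3, 3) = 0
  t = 3
  t = 3
  (q (t) (t)) = q(3, 3) = 0
  (q (q (t) (t)) (q (t) (t))) = q(0, 0) = 2
  (w (q (q (t) (t)) (q (t) (t)))) = w(2,) = 3

value = 3


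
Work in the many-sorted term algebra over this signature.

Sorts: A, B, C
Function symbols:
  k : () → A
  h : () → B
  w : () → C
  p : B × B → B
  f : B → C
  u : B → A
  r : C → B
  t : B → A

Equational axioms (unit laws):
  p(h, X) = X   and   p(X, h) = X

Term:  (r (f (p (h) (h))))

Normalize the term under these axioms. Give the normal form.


1. (r (f (p (h) (h))))  →  (r (f (h)))

normal form = (r (f (h)))


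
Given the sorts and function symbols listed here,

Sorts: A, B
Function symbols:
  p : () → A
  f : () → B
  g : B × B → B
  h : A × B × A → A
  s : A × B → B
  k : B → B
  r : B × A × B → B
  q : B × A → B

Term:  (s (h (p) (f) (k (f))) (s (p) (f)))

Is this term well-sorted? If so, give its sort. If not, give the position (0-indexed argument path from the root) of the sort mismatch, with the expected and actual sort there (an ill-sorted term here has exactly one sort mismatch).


    (p) : A
    (f) : B
      (f) : B
    (k (f)) : B
  (h (p) (f) (k (f))) : ✗ arg 2 at [0, 2] has sort B, expected A
    (p) : A
    (f) : B
  (s (p) (f)) : B

ill-sorted at position [0, 2]: expected A, got B


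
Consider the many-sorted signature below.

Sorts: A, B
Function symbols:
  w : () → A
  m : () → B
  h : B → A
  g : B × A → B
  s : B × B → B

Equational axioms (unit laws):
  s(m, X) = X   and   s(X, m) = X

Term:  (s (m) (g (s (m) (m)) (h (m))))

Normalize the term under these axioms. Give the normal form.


normal form = (g (m) (h (m)))

1. (s (m) (g (s (m) (m)) (h (m))))  →  (g (s (m) (m)) (h (m)))
2. (g (s (m) (m)) (h (m)))  →  (g (m) (h (m)))


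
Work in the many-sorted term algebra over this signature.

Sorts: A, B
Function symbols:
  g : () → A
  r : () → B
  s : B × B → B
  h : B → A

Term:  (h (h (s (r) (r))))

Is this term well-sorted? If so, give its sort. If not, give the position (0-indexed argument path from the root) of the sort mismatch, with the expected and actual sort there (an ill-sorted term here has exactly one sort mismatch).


      (r) : B
      (r) : B
    (s (r) (r)) : B
  (h (s (r) (r))) : A
(h (h (s (r) (r)))) : ✗ arg 0 at [0] has sort A, expected B

ill-sorted at position [0]: expected B, got A


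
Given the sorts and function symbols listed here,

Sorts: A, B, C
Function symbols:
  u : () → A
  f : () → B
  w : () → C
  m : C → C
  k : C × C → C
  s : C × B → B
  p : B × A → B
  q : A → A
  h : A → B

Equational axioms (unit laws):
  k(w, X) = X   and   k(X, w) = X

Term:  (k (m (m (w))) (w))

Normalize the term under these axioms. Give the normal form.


1. (k (m (m (w))) (w))  →  (m (m (w)))

normal form = (m (m (w)))


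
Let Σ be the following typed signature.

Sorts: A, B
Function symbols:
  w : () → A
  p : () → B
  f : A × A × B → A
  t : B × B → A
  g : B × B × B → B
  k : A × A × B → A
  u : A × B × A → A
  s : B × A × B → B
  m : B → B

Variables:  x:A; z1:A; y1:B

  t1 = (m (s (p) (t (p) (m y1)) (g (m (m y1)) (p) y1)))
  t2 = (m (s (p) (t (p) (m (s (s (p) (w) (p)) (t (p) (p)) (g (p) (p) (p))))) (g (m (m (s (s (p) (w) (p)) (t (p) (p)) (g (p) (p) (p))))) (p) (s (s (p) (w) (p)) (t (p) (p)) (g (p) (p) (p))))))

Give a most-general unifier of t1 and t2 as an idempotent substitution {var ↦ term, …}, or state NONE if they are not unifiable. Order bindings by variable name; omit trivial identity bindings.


{y1 ↦ (s (s (p) (w) (p)) (t (p) (p)) (g (p) (p) (p)))}


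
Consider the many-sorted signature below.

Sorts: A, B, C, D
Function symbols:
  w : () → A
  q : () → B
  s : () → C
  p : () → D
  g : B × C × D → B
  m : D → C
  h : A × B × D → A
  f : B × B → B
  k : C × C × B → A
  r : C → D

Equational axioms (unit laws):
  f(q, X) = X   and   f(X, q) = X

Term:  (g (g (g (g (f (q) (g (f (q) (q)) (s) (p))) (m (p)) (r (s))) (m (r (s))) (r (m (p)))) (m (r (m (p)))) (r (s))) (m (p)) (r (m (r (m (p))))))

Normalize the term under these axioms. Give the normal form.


normal form = (g (g (g (g (g (q) (s) (p)) (m (p)) (r (s))) (m (r (s))) (r (m (p)))) (m (r (m (p)))) (r (s))) (m (p)) (r (m (r (m (p))))))

1. (g (g (g (g (f (q) (g (f (q) (q)) (s) (p))) (m (p)) (r (s))) (m (r (s))) (r (m (p)))) (m (r (m (p)))) (r (s))) (m (p)) (r (m (r (m (p))))))  →  (g (g (g (g (g (f (q) (q)) (s) (p)) (m (p)) (r (s))) (m (r (s))) (r (m (p)))) (m (r (m (p)))) (r (s))) (m (p)) (r (m (r (m (p))))))
2. (g (g (g (g (g (f (q) (q)) (s) (p)) (m (p)) (r (s))) (m (r (s))) (r (m (p)))) (m (r (m (p)))) (r (s))) (m (p)) (r (m (r (m (p))))))  →  (g (g (g (g (g (q) (s) (p)) (m (p)) (r (s))) (m (r (s))) (r (m (p)))) (m (r (m (p)))) (r (s))) (m (p)) (r (m (r (m (p))))))


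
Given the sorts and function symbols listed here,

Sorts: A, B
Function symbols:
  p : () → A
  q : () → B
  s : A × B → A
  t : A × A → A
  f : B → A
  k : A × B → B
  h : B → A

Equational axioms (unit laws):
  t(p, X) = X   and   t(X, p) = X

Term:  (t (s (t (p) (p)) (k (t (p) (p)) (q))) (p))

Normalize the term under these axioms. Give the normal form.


1. (t (s (t (p) (p)) (k (t (p) (p)) (q))) (p))  →  (s (t (p) (p)) (k (t (p) (p)) (q)))
2. (s (t (p) (p)) (k (t (p) (p)) (q)))  →  (s (p) (k (t (p) (p)) (q)))
3. (s (p) (k (t (p) (p)) (q)))  →  (s (p) (k (p) (q)))

normal form = (s (p) (k (p) (q)))


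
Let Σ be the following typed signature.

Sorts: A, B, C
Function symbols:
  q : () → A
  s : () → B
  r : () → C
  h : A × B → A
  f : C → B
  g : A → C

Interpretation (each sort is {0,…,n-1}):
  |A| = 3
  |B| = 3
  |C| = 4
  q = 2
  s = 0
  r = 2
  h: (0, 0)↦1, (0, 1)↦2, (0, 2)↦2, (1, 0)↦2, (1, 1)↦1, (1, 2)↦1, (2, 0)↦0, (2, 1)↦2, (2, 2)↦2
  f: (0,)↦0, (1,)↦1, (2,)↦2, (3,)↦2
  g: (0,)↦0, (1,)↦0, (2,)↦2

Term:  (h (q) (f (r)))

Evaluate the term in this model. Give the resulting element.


value = 2

  q = 2
  r = 2
  (f (r)) = f(2,) = 2
  (h (q) (f (r))) = h(2, 2) = 2


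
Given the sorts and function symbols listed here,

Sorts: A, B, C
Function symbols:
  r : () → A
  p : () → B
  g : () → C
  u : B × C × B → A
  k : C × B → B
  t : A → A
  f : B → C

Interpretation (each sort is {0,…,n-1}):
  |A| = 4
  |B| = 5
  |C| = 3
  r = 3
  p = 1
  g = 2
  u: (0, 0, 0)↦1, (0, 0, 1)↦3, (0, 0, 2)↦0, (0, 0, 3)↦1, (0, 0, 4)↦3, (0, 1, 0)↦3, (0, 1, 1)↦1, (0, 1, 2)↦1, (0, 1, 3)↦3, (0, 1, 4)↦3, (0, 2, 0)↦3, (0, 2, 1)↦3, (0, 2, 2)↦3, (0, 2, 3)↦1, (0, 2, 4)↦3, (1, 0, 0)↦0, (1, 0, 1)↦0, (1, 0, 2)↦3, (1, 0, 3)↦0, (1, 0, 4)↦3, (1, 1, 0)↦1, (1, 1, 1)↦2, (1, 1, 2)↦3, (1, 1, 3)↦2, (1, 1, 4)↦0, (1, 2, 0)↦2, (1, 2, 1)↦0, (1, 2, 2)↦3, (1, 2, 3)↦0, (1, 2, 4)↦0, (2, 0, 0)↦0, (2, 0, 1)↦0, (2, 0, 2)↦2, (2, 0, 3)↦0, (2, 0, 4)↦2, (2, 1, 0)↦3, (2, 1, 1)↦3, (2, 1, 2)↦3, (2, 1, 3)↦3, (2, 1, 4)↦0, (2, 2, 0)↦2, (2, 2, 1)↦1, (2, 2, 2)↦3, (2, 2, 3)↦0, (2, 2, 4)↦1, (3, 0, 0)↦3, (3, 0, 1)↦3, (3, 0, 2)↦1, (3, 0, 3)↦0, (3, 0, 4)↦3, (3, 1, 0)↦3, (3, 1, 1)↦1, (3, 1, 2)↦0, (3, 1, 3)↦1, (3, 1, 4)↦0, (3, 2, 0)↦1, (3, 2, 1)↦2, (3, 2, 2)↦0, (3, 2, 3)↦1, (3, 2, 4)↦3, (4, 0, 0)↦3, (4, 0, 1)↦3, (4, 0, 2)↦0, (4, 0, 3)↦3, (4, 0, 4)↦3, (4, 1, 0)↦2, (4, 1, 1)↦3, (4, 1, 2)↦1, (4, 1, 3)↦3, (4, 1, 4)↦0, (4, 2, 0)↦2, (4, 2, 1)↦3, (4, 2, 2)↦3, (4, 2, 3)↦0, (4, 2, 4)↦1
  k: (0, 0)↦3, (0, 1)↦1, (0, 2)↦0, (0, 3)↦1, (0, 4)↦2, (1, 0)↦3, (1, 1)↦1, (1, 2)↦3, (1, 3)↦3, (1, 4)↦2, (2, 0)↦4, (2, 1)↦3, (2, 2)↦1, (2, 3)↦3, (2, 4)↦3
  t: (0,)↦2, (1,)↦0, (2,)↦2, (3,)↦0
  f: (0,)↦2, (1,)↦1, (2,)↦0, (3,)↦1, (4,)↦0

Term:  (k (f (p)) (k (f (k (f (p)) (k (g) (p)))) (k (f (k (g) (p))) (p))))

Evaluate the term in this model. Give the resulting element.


  p = 1
  (f (p)) = f(1,) = 1
  p = 1
  (f (p)) = f(1,) = 1
  g = 2
  p = 1
  (k (g) (p)) = k(2, 1) = 3
  (k (f (p)) (k (g) (p))) = k(1, 3) = 3
  (f (k (f (p)) (k (g) (p)))) = f(3,) = 1
  g = 2
  p = 1
  (k (g) (p)) = k(2, 1) = 3
  (f (k (g) (p))) = f(3,) = 1
  p = 1
  (k (f (k (g) (p))) (p)) = k(1, 1) = 1
  (k (f (k (f (p)) (k (g) (p)))) (k (f (k (g) (p))) (p))) = k(1, 1) = 1
  (k (f (p)) (k (f (k (f (p)) (k (g) (p)))) (k (f (k (g) (p))) (p)))) = k(1, 1) = 1

value = 1


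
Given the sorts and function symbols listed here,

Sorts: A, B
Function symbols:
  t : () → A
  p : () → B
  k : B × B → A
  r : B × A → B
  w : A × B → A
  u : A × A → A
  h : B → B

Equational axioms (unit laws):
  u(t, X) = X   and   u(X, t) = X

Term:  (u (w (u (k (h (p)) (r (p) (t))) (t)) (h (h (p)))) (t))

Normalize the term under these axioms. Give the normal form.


normal form = (w (k (h (p)) (r (p) (t))) (h (h (p))))

1. (u (w (u (k (h (p)) (r (p) (t))) (t)) (h (h (p)))) (t))  →  (w (u (k (h (p)) (r (p) (t))) (t)) (h (h (p))))
2. (w (u (k (h (p)) (r (p) (t))) (t)) (h (h (p))))  →  (w (k (h (p)) (r (p) (t))) (h (h (p))))


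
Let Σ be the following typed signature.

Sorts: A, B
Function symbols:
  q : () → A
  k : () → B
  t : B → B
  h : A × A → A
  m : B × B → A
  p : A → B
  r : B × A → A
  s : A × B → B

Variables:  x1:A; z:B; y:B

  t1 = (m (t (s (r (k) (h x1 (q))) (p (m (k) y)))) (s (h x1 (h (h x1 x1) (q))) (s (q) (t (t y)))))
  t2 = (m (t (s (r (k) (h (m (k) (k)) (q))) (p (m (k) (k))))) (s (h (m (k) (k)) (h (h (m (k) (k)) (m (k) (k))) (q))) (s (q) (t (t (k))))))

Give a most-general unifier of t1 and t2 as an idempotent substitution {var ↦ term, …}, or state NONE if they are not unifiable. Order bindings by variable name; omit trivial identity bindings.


{x1 ↦ (m (k) (k)), y ↦ (k)}


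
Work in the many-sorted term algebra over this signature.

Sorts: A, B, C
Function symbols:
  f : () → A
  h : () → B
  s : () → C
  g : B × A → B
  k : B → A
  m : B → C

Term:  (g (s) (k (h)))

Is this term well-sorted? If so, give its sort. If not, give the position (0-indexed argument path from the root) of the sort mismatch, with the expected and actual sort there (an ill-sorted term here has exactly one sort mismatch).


ill-sorted at position [0]: expected B, got C

  (s) : C
    (h) : B
  (k (h)) : A
(g (s) (k (h))) : ✗ arg 0 at [0] has sort C, expected B


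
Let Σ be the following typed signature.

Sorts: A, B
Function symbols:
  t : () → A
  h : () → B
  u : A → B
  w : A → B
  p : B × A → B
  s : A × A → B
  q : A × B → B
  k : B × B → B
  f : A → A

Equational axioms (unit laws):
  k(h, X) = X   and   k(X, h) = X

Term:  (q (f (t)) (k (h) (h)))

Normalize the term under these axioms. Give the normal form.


1. (q (f (t)) (k (h) (h)))  →  (q (f (t)) (h))

normal form = (q (f (t)) (h))


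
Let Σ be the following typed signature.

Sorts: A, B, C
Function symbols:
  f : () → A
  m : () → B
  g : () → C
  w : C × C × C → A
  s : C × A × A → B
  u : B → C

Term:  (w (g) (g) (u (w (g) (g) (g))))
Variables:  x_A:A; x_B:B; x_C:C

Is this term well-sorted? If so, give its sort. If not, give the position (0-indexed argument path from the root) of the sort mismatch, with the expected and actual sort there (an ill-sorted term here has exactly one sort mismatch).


  (g) : C
  (g) : C
      (g) : C
      (g) : C
      (g) : C
    (w (g) (g) (g)) : A
  (u (w (g) (g) (g))) : ✗ arg 0 at [2, 0] has sort A, expected B

ill-sorted at position [2, 0]: expected B, got A


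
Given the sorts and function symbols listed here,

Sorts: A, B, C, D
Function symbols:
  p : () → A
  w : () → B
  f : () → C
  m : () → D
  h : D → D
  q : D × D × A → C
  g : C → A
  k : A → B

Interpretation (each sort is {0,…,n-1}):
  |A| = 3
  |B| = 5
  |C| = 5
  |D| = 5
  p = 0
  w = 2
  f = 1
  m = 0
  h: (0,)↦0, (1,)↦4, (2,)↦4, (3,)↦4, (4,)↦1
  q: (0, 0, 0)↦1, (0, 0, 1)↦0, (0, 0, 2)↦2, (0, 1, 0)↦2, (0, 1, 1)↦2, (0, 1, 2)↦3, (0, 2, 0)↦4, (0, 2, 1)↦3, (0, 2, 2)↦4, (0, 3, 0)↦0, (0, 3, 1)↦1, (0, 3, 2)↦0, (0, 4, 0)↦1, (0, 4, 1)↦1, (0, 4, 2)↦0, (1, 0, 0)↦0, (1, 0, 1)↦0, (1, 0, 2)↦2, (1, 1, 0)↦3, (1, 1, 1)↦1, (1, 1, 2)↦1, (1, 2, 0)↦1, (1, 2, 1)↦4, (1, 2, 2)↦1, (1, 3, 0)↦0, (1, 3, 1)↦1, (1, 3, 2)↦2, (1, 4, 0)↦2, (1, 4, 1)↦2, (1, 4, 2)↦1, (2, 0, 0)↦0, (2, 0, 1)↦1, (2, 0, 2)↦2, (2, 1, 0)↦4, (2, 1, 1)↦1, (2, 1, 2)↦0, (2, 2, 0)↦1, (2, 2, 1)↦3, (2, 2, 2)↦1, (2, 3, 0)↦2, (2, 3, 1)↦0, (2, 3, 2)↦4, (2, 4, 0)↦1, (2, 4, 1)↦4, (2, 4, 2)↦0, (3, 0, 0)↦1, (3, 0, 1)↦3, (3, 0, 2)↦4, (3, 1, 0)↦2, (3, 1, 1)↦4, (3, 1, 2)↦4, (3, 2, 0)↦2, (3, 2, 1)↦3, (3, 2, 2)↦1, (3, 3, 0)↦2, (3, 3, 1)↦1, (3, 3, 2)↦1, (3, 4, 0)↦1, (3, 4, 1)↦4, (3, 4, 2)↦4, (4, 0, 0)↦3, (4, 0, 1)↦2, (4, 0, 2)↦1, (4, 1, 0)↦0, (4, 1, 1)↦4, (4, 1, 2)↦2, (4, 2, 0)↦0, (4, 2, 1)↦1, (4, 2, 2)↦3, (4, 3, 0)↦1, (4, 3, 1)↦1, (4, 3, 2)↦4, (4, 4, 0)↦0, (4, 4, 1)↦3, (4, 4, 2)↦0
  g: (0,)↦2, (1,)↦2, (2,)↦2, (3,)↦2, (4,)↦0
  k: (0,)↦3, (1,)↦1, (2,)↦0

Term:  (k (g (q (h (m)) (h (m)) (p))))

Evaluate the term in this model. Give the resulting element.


value = 0

  m = 0
  (h (m)) = h(0,) = 0
  m = 0
  (h (m)) = h(0,) = 0
  p = 0
  (q (h (m)) (h (m)) (p)) = q(0, 0, 0) = 1
  (g (q (h (m)) (h (m)) (p))) = g(1,) = 2
  (k (g (q (h (m)) (h (m)) (p)))) = k(2,) = 0


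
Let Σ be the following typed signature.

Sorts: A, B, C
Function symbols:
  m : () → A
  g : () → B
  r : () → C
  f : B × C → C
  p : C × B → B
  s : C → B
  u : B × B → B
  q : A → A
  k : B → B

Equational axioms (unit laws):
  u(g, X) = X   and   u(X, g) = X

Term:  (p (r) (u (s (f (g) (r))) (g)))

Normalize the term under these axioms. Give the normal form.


1. (p (r) (u (s (f (g) (r))) (g)))  →  (p (r) (s (f (g) (r))))

normal form = (p (r) (s (f (g) (r))))


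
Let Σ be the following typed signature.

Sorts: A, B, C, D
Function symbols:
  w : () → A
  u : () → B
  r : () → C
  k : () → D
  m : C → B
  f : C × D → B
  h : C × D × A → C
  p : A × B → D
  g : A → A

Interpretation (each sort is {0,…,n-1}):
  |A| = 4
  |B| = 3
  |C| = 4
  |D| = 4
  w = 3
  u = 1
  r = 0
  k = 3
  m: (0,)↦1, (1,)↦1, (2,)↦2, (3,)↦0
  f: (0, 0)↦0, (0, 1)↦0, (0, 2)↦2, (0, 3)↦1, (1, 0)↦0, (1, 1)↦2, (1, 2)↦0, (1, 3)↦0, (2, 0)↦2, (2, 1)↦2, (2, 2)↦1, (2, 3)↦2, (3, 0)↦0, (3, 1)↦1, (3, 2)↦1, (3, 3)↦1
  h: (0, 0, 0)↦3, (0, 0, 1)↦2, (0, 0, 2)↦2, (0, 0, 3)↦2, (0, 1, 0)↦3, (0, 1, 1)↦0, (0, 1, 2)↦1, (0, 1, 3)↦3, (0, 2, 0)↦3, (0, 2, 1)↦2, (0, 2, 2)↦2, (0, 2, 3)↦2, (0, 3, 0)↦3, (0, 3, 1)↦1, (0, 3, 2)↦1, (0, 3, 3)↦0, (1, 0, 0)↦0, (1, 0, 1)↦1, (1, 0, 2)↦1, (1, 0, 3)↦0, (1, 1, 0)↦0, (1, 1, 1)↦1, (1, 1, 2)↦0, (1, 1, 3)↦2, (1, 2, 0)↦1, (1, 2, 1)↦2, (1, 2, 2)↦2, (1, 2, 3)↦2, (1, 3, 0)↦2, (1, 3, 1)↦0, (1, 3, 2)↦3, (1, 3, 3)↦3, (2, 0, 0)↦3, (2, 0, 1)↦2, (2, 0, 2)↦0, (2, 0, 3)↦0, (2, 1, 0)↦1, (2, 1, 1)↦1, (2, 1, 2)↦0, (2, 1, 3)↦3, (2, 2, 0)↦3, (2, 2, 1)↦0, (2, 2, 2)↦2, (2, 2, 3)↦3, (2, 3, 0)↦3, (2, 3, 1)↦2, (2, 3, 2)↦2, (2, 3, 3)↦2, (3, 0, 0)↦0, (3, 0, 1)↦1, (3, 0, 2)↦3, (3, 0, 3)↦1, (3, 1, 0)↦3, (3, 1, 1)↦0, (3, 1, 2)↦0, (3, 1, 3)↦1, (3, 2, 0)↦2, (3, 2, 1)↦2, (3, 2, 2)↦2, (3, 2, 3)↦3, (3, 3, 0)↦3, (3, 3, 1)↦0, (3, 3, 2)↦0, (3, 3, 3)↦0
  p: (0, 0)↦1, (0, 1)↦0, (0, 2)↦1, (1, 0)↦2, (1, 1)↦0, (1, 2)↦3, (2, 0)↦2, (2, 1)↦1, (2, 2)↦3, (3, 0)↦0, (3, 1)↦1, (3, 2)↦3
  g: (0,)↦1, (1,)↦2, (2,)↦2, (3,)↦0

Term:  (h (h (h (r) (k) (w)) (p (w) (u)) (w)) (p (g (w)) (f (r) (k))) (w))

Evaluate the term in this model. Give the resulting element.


value = 1

  r = 0
  k = 3
  w = 3
  (h (r) (k) (w)) = h(0, 3, 3) = 0
  w = 3
  u = 1
  (p (w) (u)) = p(3, 1) = 1
  w = 3
  (h (h (r) (k) (w)) (p (w) (u)) (w)) = h(0, 1, 3) = 3
  w = 3
  (g (w)) = g(3,) = 0
  r = 0
  k = 3
  (f (r) (k)) = f(0, 3) = 1
  (p (g (w)) (f (r) (k))) = p(0, 1) = 0
  w = 3
  (h (h (h (r) (k) (w)) (p (w) (u)) (w)) (p (g (w)) (f (r) (k))) (w)) = h(3, 0, 3) = 1


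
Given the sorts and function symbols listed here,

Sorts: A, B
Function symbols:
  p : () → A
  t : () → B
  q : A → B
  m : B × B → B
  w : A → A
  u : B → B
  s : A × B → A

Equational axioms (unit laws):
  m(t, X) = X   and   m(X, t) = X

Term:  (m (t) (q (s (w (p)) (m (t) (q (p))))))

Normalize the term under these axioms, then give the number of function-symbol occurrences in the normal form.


1. (m (t) (q (s (w (p)) (m (t) (q (p))))))  →  (q (s (w (p)) (m (t) (q (p)))))
2. (q (s (w (p)) (m (t) (q (p)))))  →  (q (s (w (p)) (q (p))))
normal form: (q (s (w (p)) (q (p))))

size = 6


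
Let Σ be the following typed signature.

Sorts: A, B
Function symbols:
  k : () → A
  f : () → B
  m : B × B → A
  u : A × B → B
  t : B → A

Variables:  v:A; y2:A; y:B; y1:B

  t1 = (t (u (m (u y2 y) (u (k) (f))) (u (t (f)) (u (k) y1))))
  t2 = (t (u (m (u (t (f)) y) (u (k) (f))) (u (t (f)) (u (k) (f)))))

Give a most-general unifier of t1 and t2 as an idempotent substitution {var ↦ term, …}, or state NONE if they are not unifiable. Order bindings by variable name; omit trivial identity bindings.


{y1 ↦ (f), y2 ↦ (t (f))}


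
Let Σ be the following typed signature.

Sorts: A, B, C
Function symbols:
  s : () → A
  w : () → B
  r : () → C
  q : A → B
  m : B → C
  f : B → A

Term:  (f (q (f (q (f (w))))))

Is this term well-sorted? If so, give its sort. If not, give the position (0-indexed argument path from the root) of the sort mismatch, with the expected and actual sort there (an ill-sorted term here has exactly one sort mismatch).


well-sorted; sort = A

          (w) : B
        (f (w)) : A
      (q (f (w))) : B
    (f (q (f (w)))) : A
  (q (f (q (f (w))))) : B
(f (q (f (q (f (w)))))) : A


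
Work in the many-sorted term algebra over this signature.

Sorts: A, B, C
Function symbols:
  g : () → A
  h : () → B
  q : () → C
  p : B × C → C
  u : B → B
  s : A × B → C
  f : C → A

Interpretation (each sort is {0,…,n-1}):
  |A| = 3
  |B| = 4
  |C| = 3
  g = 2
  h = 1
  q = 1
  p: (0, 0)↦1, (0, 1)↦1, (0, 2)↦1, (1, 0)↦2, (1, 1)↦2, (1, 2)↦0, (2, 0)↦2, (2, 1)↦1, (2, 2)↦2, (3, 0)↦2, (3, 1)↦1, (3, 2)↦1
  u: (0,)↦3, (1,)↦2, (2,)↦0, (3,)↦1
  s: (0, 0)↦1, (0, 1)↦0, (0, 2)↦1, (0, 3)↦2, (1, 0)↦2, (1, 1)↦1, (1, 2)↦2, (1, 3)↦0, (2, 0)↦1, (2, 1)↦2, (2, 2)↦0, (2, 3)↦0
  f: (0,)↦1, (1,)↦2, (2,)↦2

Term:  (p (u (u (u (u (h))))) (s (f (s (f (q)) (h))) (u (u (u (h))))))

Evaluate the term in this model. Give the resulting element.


value = 2

  h = 1
  (u (h)) = u(1,) = 2
  (u (u (h))) = u(2,) = 0
  (u (u (u (h)))) = u(0,) = 3
  (u (u (u (u (h))))) = u(3,) = 1
  q = 1
  (f (q)) = f(1,) = 2
  h = 1
  (s (f (q)) (h)) = s(2, 1) = 2
  (f (s (f (q)) (h))) = f(2,) = 2
  h = 1
  (u (h)) = u(1,) = 2
  (u (u (h))) = u(2,) = 0
  (u (u (u (h)))) = u(0,) = 3
  (s (f (s (f (q)) (h))) (u (u (u (h))))) = s(2, 3) = 0
  (p (u (u (u (u (h))))) (s (f (s (f (q)) (h))) (u (u (u (h)))))) = p(1, 0) = 2


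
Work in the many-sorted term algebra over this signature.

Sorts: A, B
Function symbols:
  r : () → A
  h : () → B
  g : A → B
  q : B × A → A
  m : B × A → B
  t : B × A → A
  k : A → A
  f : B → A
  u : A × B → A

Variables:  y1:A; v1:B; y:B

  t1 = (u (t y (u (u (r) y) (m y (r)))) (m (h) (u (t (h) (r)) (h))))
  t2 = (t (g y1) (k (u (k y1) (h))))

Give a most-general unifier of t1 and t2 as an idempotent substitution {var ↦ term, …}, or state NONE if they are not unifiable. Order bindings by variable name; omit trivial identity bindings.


head clash or occurs-check failure — not unifiable

NONE (not unifiable)


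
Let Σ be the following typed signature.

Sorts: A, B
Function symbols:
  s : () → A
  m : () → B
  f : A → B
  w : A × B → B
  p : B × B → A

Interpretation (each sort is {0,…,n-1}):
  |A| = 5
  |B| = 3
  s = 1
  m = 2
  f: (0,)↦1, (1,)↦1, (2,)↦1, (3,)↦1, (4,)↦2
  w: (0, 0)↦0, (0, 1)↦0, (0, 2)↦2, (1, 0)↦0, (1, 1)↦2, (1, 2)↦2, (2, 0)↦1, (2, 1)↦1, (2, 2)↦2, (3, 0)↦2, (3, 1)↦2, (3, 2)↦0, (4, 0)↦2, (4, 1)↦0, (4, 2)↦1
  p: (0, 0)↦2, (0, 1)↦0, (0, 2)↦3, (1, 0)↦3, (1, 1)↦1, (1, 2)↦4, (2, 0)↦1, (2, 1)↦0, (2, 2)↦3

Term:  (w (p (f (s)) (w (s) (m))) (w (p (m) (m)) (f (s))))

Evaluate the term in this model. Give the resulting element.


  s = 1
  (f (s)) = f(1,) = 1
  s = 1
  m = 2
  (w (s) (m)) = w(1, 2) = 2
  (p (f (s)) (w (s) (m))) = p(1, 2) = 4
  m = 2
  m = 2
  (p (m) (m)) = p(2, 2) = 3
  s = 1
  (f (s)) = f(1,) = 1
  (w (p (m) (m)) (f (s))) = w(3, 1) = 2
  (w (p (f (s)) (w (s) (m))) (w (p (m) (m)) (f (s)))) = w(4, 2) = 1

value = 1


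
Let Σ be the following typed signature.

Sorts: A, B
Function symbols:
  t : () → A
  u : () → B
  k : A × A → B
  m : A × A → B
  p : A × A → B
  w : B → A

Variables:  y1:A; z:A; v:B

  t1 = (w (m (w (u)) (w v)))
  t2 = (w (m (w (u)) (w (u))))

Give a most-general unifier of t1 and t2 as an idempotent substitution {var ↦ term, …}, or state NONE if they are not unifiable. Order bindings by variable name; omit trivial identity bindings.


{v ↦ (u)}


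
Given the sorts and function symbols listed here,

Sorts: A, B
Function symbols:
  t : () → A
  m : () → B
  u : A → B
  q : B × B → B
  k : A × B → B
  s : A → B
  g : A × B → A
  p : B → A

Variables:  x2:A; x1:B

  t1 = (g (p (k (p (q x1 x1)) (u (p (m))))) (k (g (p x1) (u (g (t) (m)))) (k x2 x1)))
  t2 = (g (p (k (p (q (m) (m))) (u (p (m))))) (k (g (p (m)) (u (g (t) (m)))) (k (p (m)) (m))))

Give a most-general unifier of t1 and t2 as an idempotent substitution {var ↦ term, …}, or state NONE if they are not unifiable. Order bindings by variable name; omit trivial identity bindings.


{x1 ↦ (m), x2 ↦ (p (m))}


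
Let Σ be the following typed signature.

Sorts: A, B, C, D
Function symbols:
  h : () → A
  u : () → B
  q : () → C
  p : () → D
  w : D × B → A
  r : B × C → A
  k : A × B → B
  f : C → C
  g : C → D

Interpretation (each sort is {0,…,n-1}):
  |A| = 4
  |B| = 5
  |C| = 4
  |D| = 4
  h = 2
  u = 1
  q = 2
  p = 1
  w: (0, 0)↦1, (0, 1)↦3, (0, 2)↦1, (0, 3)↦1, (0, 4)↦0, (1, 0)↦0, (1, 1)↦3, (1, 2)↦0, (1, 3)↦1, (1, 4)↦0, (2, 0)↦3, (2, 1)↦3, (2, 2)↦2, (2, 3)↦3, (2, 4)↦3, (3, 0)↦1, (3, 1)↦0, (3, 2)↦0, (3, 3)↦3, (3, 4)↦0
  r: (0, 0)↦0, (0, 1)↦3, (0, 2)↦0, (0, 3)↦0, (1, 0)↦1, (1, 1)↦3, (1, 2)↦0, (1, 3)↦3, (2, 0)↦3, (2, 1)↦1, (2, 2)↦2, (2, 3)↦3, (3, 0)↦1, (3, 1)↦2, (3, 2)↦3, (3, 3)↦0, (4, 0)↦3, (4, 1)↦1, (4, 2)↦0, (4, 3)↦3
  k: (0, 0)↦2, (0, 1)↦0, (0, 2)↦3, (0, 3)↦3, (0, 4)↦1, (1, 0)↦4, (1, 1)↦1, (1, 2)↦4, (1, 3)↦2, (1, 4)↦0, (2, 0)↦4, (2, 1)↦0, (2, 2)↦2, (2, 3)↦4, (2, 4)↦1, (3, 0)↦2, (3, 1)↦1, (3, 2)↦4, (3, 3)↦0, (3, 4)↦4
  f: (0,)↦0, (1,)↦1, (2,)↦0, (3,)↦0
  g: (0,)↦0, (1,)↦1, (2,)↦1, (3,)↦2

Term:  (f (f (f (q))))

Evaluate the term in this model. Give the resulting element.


value = 0

  q = 2
  (f (q)) = f(2,) = 0
  (f (f (q))) = f(0,) = 0
  (f (f (f (q)))) = f(0,) = 0


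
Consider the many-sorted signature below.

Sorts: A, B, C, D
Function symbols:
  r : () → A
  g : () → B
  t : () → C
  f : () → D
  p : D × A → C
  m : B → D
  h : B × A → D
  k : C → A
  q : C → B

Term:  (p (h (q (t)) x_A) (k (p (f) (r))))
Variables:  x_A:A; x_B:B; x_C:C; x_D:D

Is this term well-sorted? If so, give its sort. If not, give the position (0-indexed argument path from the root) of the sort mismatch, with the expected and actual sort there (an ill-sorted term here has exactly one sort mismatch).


well-sorted; sort = C

      (t) : C
    (q (t)) : B
    x_A : A
  (h (q (t)) x_A) : D
      (f) : D
      (r) : A
    (p (f) (r)) : C
  (k (p (f) (r))) : A
(p (h (q (t)) x_A) (k (p (f) (r)))) : C


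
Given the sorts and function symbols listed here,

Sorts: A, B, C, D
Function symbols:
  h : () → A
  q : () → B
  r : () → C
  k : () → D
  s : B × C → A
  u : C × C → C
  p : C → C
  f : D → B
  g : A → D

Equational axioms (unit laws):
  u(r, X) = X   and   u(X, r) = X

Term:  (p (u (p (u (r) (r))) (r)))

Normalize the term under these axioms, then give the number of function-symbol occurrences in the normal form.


1. (p (u (p (u (r) (r))) (r)))  →  (p (p (u (r) (r))))
2. (p (p (u (r) (r))))  →  (p (p (r)))
normal form: (p (p (r)))

size = 3


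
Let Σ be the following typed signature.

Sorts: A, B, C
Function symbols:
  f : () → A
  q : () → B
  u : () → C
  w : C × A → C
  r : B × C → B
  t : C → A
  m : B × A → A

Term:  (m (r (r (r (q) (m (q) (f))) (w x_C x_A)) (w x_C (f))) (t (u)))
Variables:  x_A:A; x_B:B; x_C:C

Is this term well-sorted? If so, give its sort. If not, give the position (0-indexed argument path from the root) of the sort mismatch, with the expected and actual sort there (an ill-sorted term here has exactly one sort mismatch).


ill-sorted at position [0, 0, 0, 1]: expected C, got A

        (q) : B
          (q) : B
          (f) : A
        (m (q) (f)) : A
      (r (q) (m (q) (f))) : ✗ arg 1 at [0, 0, 0, 1] has sort A, expected C
        x_C : C
        x_A : A
      (w x_C x_A) : C
      x_C : C
      (f) : A
    (w x_C (f)) : C
    (u) : C
  (t (u)) : A


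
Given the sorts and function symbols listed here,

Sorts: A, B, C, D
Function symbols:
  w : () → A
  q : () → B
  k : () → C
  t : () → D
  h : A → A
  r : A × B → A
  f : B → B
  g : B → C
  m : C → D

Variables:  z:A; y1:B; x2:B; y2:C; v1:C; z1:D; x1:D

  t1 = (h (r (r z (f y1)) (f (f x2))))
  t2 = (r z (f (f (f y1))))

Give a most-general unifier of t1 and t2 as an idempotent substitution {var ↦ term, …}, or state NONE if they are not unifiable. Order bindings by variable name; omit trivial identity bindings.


NONE (not unifiable)

head clash or occurs-check failure — not unifiable


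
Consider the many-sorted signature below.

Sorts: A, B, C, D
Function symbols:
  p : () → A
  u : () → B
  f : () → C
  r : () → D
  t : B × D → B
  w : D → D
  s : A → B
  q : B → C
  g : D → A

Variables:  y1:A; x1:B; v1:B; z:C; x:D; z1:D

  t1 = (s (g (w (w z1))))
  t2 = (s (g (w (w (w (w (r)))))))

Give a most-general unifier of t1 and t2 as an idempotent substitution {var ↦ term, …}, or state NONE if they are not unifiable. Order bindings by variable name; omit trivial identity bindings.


{z1 ↦ (w (w (r)))}


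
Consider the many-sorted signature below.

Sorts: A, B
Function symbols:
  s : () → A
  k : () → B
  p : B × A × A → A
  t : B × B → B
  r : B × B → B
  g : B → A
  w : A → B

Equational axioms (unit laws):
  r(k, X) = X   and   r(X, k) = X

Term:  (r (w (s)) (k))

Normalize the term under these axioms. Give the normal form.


1. (r (w (s)) (k))  →  (w (s))

normal form = (w (s))


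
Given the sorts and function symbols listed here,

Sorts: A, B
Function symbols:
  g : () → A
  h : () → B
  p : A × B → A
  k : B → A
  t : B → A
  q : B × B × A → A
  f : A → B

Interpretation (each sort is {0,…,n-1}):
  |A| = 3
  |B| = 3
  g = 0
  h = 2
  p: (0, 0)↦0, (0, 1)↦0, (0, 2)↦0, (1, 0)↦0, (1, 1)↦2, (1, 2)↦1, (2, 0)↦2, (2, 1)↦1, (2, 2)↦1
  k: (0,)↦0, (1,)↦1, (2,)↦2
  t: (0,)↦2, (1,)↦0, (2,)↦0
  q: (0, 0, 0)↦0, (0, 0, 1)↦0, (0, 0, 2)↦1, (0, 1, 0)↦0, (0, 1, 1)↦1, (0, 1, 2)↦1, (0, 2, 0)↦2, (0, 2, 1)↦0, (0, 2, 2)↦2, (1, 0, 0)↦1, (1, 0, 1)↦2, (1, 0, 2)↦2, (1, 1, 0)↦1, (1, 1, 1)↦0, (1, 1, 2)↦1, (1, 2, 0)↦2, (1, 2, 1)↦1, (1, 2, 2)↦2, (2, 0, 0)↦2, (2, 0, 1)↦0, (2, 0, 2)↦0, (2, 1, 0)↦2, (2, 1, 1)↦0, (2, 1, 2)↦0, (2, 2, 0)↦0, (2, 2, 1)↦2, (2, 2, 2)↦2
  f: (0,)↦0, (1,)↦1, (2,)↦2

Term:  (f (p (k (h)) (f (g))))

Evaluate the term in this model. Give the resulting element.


value = 2

  h = 2
  (k (h)) = k(2,) = 2
  g = 0
  (f (g)) = f(0,) = 0
  (p (k (h)) (f (g))) = p(2, 0) = 2
  (f (p (k (h)) (f (g)))) = f(2,) = 2


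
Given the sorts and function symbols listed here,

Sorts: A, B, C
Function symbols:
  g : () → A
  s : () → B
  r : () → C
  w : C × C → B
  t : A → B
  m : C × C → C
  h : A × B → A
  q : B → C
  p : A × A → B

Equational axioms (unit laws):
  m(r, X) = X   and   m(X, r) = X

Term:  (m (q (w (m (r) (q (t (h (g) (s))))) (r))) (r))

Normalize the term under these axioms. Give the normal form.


1. (m (q (w (m (r) (q (t (h (g) (s))))) (r))) (r))  →  (q (w (m (r) (q (t (h (g) (s))))) (r)))
2. (q (w (m (r) (q (t (h (g) (s))))) (r)))  →  (q (w (q (t (h (g) (s)))) (r)))

normal form = (q (w (q (t (h (g) (s)))) (r)))
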